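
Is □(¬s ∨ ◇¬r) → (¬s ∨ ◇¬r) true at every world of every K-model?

No, not valid

Tableau for the negation ¬(□(¬s ∨ ◇¬r) → (¬s ∨ ◇¬r)):
1. ¬(□(¬s ∨ ◇¬r) → (¬s ∨ ◇¬r)), u
2. □(¬s ∨ ◇¬r), u
3. ¬(¬s ∨ ◇¬r), u
4. s, u
5. ¬◇¬r, u
The negation has an open branch (countermodel exists).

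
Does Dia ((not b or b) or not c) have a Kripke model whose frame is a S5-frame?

Satisfiable

1. Dia ((not b or b) or not c), 0
2. (not b or b) or not c, 1
3. not c, 1
Accessibility: 0R0, 0R1, 1R0, 1R1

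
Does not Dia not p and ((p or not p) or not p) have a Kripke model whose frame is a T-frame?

Yes, satisfiable

1. not Dia not p and ((p or not p) or not p), u
2. not Dia not p, u
3. (p or not p) or not p, u
4. p, u
5. p or not p, u
Accessibility: uRu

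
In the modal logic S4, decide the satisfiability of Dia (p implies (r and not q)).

Yes, satisfiable

1. Dia (p implies (r and not q)), u
2. p implies (r and not q), v
3. r and not q, v
4. r, v
5. not q, v
Accessibility: uRu, uRv, vRv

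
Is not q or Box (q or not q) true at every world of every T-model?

Valid

Tableau for the negation not (not q or Box (q or not q)):
1. not (not q or Box (q or not q)), 0
2. q, 0   [neg-or-rule on 1]
3. not Box (q or not q), 0   [neg-or-rule on 1]
4. not (q or not q), 1   [neg-Box-rule on 3: fresh world 1, 0R1]
5. not q, 1   [neg-or-rule on 4]
6. q, 1   [neg-or-rule on 4]
Accessibility: 0R0, 0R1, 1R1
Branch closes: q and not q both at 1.
All branches of the negation close; one closing branch shown above.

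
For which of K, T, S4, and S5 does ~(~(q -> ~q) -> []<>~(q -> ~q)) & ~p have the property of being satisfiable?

S5-tableau for the formula:
1. ~(~(q -> ~q) -> []<>~(q -> ~q)) & ~p, u
2. ~(~(q -> ~q) -> []<>~(q -> ~q)), u
3. ~p, u
4. ~(q -> ~q), u
5. ~[]<>~(q -> ~q), u
6. q, u
7. ~<>~(q -> ~q), v
8. q -> ~q, u
9. q -> ~q, v
10. ~q, u
Accessibility: uRu, uRv, vRu, vRv
Branch closes: q and ~q both at u.
Every branch closes (one shown): unsatisfiable in S5.
S4-tableau for the formula:
1. ~(~(q -> ~q) -> []<>~(q -> ~q)) & ~p, u
2. ~(~(q -> ~q) -> []<>~(q -> ~q)), u
3. ~p, u
4. ~(q -> ~q), u
5. ~[]<>~(q -> ~q), u
6. q, u
7. ~<>~(q -> ~q), v
8. q -> ~q, v
9. ~q, v
Accessibility: uRu, uRv, vRv
Complete open branch: satisfiable in S4, hence also in K, T (this S4-model is also a K-model and a T-model).

K, T, S4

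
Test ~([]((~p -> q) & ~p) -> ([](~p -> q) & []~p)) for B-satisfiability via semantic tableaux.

1. ~([]((~p -> q) & ~p) -> ([](~p -> q) & []~p)), w0
2. []((~p -> q) & ~p), w0   [~->-rule on 1]
3. ~([](~p -> q) & []~p), w0   [~->-rule on 1]
4. (~p -> q) & ~p, w0   [[]-rule on 2 via w0Rw0]
5. ~p -> q, w0   [&-rule on 4]
6. ~p, w0   [&-rule on 4]
7. ~[](~p -> q), w0   [~&-rule on 3 (branches; this branch)]
8. q, w0   [->-rule on 5 (branches; this branch)]
9. ~(~p -> q), w1   [~[]-rule on 7: fresh world w1, w0Rw1]
10. ~p, w1   [~->-rule on 9]
11. ~q, w1   [~->-rule on 9]
12. (~p -> q) & ~p, w1   [[]-rule on 2 via w0Rw1]
13. ~p -> q, w1   [&-rule on 12]
14. q, w1   [->-rule on 13 (branches; this branch)]
Accessibility: w0Rw0, w0Rw1, w1Rw0, w1Rw1
Branch closes: q and ~q both at w1.
Every branch closes; the branch above is one of them.

Unsatisfiable (every branch closes)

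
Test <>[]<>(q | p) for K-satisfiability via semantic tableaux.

1. <>[]<>(q | p), u
2. []<>(q | p), v
Accessibility: uRv

Satisfiable (open branch found)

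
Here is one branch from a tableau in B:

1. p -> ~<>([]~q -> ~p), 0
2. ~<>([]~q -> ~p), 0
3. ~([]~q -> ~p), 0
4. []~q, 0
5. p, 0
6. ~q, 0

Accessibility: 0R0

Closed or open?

Open

No world carries both an atom and its negation.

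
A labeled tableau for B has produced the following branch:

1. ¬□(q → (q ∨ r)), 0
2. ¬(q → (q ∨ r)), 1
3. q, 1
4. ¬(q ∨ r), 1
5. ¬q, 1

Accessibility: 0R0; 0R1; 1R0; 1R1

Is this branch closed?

Both q and ¬q appear at 1.

Yes, closed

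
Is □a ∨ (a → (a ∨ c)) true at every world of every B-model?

Tableau for the negation ¬(□a ∨ (a → (a ∨ c))):
1. ¬(□a ∨ (a → (a ∨ c))), u
2. ¬□a, u   [¬∨-rule on 1]
3. ¬(a → (a ∨ c)), u   [¬∨-rule on 1]
4. a, u   [¬→-rule on 3]
5. ¬(a ∨ c), u   [¬→-rule on 3]
6. ¬a, u   [¬∨-rule on 5]
7. ¬c, u   [¬∨-rule on 5]
Accessibility: uRu
Branch closes: a and ¬a both at u.
All branches of the negation close; one closing branch shown above.

Yes, valid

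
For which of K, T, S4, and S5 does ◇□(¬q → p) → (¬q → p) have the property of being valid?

S5

S4-tableau for the negation ¬(◇□(¬q → p) → (¬q → p)):
1. ¬(◇□(¬q → p) → (¬q → p)), w0
2. ◇□(¬q → p), w0
3. ¬(¬q → p), w0
4. ¬q, w0
5. ¬p, w0
6. □(¬q → p), w1
7. ¬q → p, w1
8. p, w1
Accessibility: w0Rw0, w0Rw1, w1Rw1
Complete open branch: countermodel on an S4-frame, so not valid in S4, nor in K, T (the same frame is also a K-frame and a T-frame).
S5-tableau for the negation ¬(◇□(¬q → p) → (¬q → p)):
1. ¬(◇□(¬q → p) → (¬q → p)), w0
2. ◇□(¬q → p), w0
3. ¬(¬q → p), w0
4. ¬q, w0
5. ¬p, w0
6. □(¬q → p), w1
7. ¬q → p, w0
8. ¬q → p, w1
9. p, w0
Accessibility: w0Rw0, w0Rw1, w1Rw0, w1Rw1
Branch closes: p and ¬p both at w0.
Every branch closes (one shown): valid in S5.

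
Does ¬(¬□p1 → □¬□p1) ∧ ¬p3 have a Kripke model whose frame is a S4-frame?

1. ¬(¬□p1 → □¬□p1) ∧ ¬p3, w0
2. ¬(¬□p1 → □¬□p1), w0   [∧-rule on 1]
3. ¬p3, w0   [∧-rule on 1]
4. ¬□p1, w0   [¬→-rule on 2]
5. ¬□¬□p1, w0   [¬→-rule on 2]
6. ¬p1, w1   [¬□-rule on 4: fresh world w1, w0Rw1]
7. □p1, w2   [¬□-rule on 5: fresh world w2, w0Rw2]
8. p1, w2   [□-rule on 7 via w2Rw2]
Accessibility: w0Rw0, w0Rw1, w0Rw2, w1Rw1, w2Rw2

Satisfiable (open branch found)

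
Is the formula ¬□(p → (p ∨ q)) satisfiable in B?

No, unsatisfiable

1. ¬□(p → (p ∨ q)), 0
2. ¬(p → (p ∨ q)), 1
3. p, 1
4. ¬(p ∨ q), 1
5. ¬p, 1
6. ¬q, 1
Accessibility: 0R0, 0R1, 1R0, 1R1
Branch closes: p and ¬p both at 1.
(One branch shown.) All branches close.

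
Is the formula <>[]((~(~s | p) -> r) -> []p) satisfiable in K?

Satisfiable

1. <>[]((~(~s | p) -> r) -> []p), w0
2. []((~(~s | p) -> r) -> []p), w1   [<>-rule on 1: fresh world w1, w0Rw1]
Accessibility: w0Rw1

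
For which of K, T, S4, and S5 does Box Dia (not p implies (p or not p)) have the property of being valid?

T, S4, S5

T-tableau for the negation not Box Dia (not p implies (p or not p)):
1. not Box Dia (not p implies (p or not p)), u
2. not Dia (not p implies (p or not p)), v   [neg-Box-rule on 1: fresh world v, uRv]
3. not (not p implies (p or not p)), v   [neg-Dia-rule on 2 via vRv]
4. not p, v   [neg-implies-rule on 3]
5. not (p or not p), v   [neg-implies-rule on 3]
6. p, v   [neg-or-rule on 5]
Accessibility: uRu, uRv, vRv
Branch closes: p and not p both at v.
Every branch closes (one shown): valid in T, hence also in S4, S5 (every theorem of T is a theorem of S4 and S5).
K-tableau for the negation not Box Dia (not p implies (p or not p)):
1. not Box Dia (not p implies (p or not p)), u
2. not Dia (not p implies (p or not p)), v   [neg-Box-rule on 1: fresh world v, uRv]
Accessibility: uRv
Complete open branch: countermodel on a K-frame, so not valid in K.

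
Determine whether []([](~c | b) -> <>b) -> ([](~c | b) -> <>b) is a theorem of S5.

Tableau for the negation ~([]([](~c | b) -> <>b) -> ([](~c | b) -> <>b)):
1. ~([]([](~c | b) -> <>b) -> ([](~c | b) -> <>b)), 0
2. []([](~c | b) -> <>b), 0   [~->-rule on 1]
3. ~([](~c | b) -> <>b), 0   [~->-rule on 1]
4. [](~c | b), 0   [~->-rule on 3]
5. ~<>b, 0   [~->-rule on 3]
6. [](~c | b) -> <>b, 0   [[]-rule on 2 via 0R0]
7. ~c | b, 0   [[]-rule on 4 via 0R0]
8. ~b, 0   [~<>-rule on 5 via 0R0]
9. ~[](~c | b), 0   [->-rule on 6 (branches; this branch)]
10. ~c, 0   [|-rule on 7 (branches; this branch)]
11. ~(~c | b), 1   [~[]-rule on 9: fresh world 1, 0R1]
12. c, 1   [~|-rule on 11]
13. ~b, 1   [~|-rule on 11]
14. [](~c | b) -> <>b, 1   [[]-rule on 2 via 0R1]
15. ~c | b, 1   [[]-rule on 4 via 0R1]
16. <>b, 1   [->-rule on 14 (branches; this branch)]
17. b, 1   [|-rule on 15 (branches; this branch)]
Accessibility: 0R0, 0R1, 1R0, 1R1
Branch closes: b and ~b both at 1.
Every branch of the negation's tableau closes; the branch above is one of them.

Valid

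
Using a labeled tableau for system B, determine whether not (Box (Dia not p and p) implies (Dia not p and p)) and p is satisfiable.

1. not (Box (Dia not p and p) implies (Dia not p and p)) and p, w0
2. not (Box (Dia not p and p) implies (Dia not p and p)), w0
3. p, w0
4. Box (Dia not p and p), w0
5. not (Dia not p and p), w0
6. Dia not p and p, w0
7. Dia not p, w0
8. not Dia not p, w0
9. not p, w1
10. Dia not p and p, w1
11. Dia not p, w1
12. p, w1
Accessibility: w0Rw0, w0Rw1, w1Rw0, w1Rw1
Branch closes: p and not p both at w1.
Every branch closes; the branch above is one of them.

Unsatisfiable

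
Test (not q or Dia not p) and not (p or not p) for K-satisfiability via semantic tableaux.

1. (not q or Dia not p) and not (p or not p), 0
2. not q or Dia not p, 0
3. not (p or not p), 0
4. not p, 0
5. p, 0
Branch closes: p and not p both at 0.
All branches of the tableau close; one closing branch shown above.

Unsatisfiable (every branch closes)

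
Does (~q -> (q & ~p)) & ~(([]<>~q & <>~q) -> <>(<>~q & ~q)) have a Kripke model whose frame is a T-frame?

Unsatisfiable

1. (~q -> (q & ~p)) & ~(([]<>~q & <>~q) -> <>(<>~q & ~q)), w0
2. ~q -> (q & ~p), w0
3. ~(([]<>~q & <>~q) -> <>(<>~q & ~q)), w0
4. []<>~q & <>~q, w0
5. ~<>(<>~q & ~q), w0
6. []<>~q, w0
7. <>~q, w0
8. ~(<>~q & ~q), w0
9. q & ~p, w0
10. q, w0
11. ~p, w0
12. ~q, w1
13. ~(<>~q & ~q), w1
14. <>~q, w1
15. ~<>~q, w1
16. q, w1
Accessibility: w0Rw0, w0Rw1, w1Rw1
Branch closes: q and ~q both at w1.
All branches of the tableau close; one closing branch shown above.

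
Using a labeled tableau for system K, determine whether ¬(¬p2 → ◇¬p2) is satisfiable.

Satisfiable

1. ¬(¬p2 → ◇¬p2), u
2. ¬p2, u
3. ¬◇¬p2, u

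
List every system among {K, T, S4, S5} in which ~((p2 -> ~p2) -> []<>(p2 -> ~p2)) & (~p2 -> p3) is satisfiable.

K, T, S4

S4-tableau for the formula:
1. ~((p2 -> ~p2) -> []<>(p2 -> ~p2)) & (~p2 -> p3), w0
2. ~((p2 -> ~p2) -> []<>(p2 -> ~p2)), w0
3. ~p2 -> p3, w0
4. p2 -> ~p2, w0
5. ~[]<>(p2 -> ~p2), w0
6. p3, w0
7. ~p2, w0
8. ~<>(p2 -> ~p2), w1
9. ~(p2 -> ~p2), w1
10. p2, w1
Accessibility: w0Rw0, w0Rw1, w1Rw1
Complete open branch: satisfiable in S4, hence also in K, T (this S4-model is also a K-model and a T-model).
S5-tableau for the formula:
1. ~((p2 -> ~p2) -> []<>(p2 -> ~p2)) & (~p2 -> p3), w0
2. ~((p2 -> ~p2) -> []<>(p2 -> ~p2)), w0
3. ~p2 -> p3, w0
4. p2 -> ~p2, w0
5. ~[]<>(p2 -> ~p2), w0
6. p3, w0
7. ~p2, w0
8. ~<>(p2 -> ~p2), w1
9. ~(p2 -> ~p2), w0
10. p2, w0
Accessibility: w0Rw0, w0Rw1, w1Rw0, w1Rw1
Branch closes: p2 and ~p2 both at w0.
Every branch closes (one shown): unsatisfiable in S5.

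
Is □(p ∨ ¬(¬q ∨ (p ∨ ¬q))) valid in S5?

Not valid

Tableau for the negation ¬□(p ∨ ¬(¬q ∨ (p ∨ ¬q))):
1. ¬□(p ∨ ¬(¬q ∨ (p ∨ ¬q))), u
2. ¬(p ∨ ¬(¬q ∨ (p ∨ ¬q))), v
3. ¬p, v
4. ¬q ∨ (p ∨ ¬q), v
5. p ∨ ¬q, v
6. ¬q, v
Accessibility: uRu, uRv, vRu, vRv
The negation has an open branch (countermodel exists).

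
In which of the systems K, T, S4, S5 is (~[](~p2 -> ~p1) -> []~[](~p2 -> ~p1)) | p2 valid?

S5

S4-tableau for the negation ~((~[](~p2 -> ~p1) -> []~[](~p2 -> ~p1)) | p2):
1. ~((~[](~p2 -> ~p1) -> []~[](~p2 -> ~p1)) | p2), w0
2. ~(~[](~p2 -> ~p1) -> []~[](~p2 -> ~p1)), w0
3. ~p2, w0
4. ~[](~p2 -> ~p1), w0
5. ~[]~[](~p2 -> ~p1), w0
6. ~(~p2 -> ~p1), w1
7. ~p2, w1
8. p1, w1
9. [](~p2 -> ~p1), w2
10. ~p2 -> ~p1, w2
11. ~p1, w2
Accessibility: w0Rw0, w0Rw1, w0Rw2, w1Rw1, w2Rw2
Complete open branch: countermodel on an S4-frame, so not valid in S4, nor in K, T (the same frame is also a K-frame and a T-frame).
S5-tableau for the negation ~((~[](~p2 -> ~p1) -> []~[](~p2 -> ~p1)) | p2):
1. ~((~[](~p2 -> ~p1) -> []~[](~p2 -> ~p1)) | p2), w0
2. ~(~[](~p2 -> ~p1) -> []~[](~p2 -> ~p1)), w0
3. ~p2, w0
4. ~[](~p2 -> ~p1), w0
5. ~[]~[](~p2 -> ~p1), w0
6. ~(~p2 -> ~p1), w1
7. ~p2, w1
8. p1, w1
9. [](~p2 -> ~p1), w2
10. ~p2 -> ~p1, w0
11. ~p2 -> ~p1, w1
12. ~p2 -> ~p1, w2
13. ~p1, w0
14. ~p1, w1
Accessibility: w0Rw0, w0Rw1, w0Rw2, w1Rw0, w1Rw1, w1Rw2, w2Rw0, w2Rw1, w2Rw2
Branch closes: p1 and ~p1 both at w1.
Every branch closes (one shown): valid in S5.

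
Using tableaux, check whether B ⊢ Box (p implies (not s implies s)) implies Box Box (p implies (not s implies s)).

Tableau for the negation not (Box (p implies (not s implies s)) implies Box Box (p implies (not s implies s))):
1. not (Box (p implies (not s implies s)) implies Box Box (p implies (not s implies s))), w0
2. Box (p implies (not s implies s)), w0   [neg-implies-rule on 1]
3. not Box Box (p implies (not s implies s)), w0   [neg-implies-rule on 1]
4. p implies (not s implies s), w0   [Box-rule on 2 via w0Rw0]
5. not s implies s, w0   [implies-rule on 4 (branches; this branch)]
6. s, w0   [implies-rule on 5 (branches; this branch)]
7. not Box (p implies (not s implies s)), w1   [neg-Box-rule on 3: fresh world w1, w0Rw1]
8. p implies (not s implies s), w1   [Box-rule on 2 via w0Rw1]
9. not s implies s, w1   [implies-rule on 8 (branches; this branch)]
10. s, w1   [implies-rule on 9 (branches; this branch)]
11. not (p implies (not s implies s)), w2   [neg-Box-rule on 7: fresh world w2, w1Rw2]
12. p, w2   [neg-implies-rule on 11]
13. not (not s implies s), w2   [neg-implies-rule on 11]
14. not s, w2   [neg-implies-rule on 13]
Accessibility: w0Rw0, w0Rw1, w1Rw0, w1Rw1, w1Rw2, w2Rw1, w2Rw2
The negation has an open branch (countermodel exists).

Not valid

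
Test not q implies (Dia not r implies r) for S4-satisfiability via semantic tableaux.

Yes, satisfiable

1. not q implies (Dia not r implies r), 0
2. Dia not r implies r, 0   [implies-rule on 1 (branches; this branch)]
3. r, 0   [implies-rule on 2 (branches; this branch)]
Accessibility: 0R0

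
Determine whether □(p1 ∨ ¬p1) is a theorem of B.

Valid

Tableau for the negation ¬□(p1 ∨ ¬p1):
1. ¬□(p1 ∨ ¬p1), 0
2. ¬(p1 ∨ ¬p1), 1   [¬□-rule on 1: fresh world 1, 0R1]
3. ¬p1, 1   [¬∨-rule on 2]
4. p1, 1   [¬∨-rule on 2]
Accessibility: 0R0, 0R1, 1R0, 1R1
Branch closes: p1 and ¬p1 both at 1.
Every branch of the negation's tableau closes; the branch above is one of them.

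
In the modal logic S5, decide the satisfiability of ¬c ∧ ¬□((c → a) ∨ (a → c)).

1. ¬c ∧ ¬□((c → a) ∨ (a → c)), u
2. ¬c, u   [∧-rule on 1]
3. ¬□((c → a) ∨ (a → c)), u   [∧-rule on 1]
4. ¬((c → a) ∨ (a → c)), v   [¬□-rule on 3: fresh world v, uRv]
5. ¬(c → a), v   [¬∨-rule on 4]
6. ¬(a → c), v   [¬∨-rule on 4]
7. c, v   [¬→-rule on 5]
8. ¬a, v   [¬→-rule on 5]
9. a, v   [¬→-rule on 6]
10. ¬c, v   [¬→-rule on 6]
Accessibility: uRu, uRv, vRu, vRv
Branch closes: a and ¬a both at v.
All branches of the tableau close; one closing branch shown above.

Unsatisfiable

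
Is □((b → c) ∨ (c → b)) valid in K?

Valid in K

Tableau for the negation ¬□((b → c) ∨ (c → b)):
1. ¬□((b → c) ∨ (c → b)), u
2. ¬((b → c) ∨ (c → b)), v
3. ¬(b → c), v
4. ¬(c → b), v
5. b, v
6. ¬c, v
7. c, v
8. ¬b, v
Accessibility: uRv
Branch closes: c and ¬c both at v.
Every branch of the negation's tableau closes; the branch above is one of them.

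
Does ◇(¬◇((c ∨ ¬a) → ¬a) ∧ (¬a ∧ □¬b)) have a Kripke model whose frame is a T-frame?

Unsatisfiable

1. ◇(¬◇((c ∨ ¬a) → ¬a) ∧ (¬a ∧ □¬b)), 0
2. ¬◇((c ∨ ¬a) → ¬a) ∧ (¬a ∧ □¬b), 1
3. ¬◇((c ∨ ¬a) → ¬a), 1
4. ¬a ∧ □¬b, 1
5. ¬a, 1
6. □¬b, 1
7. ¬((c ∨ ¬a) → ¬a), 1
8. c ∨ ¬a, 1
9. a, 1
Accessibility: 0R0, 0R1, 1R1
Branch closes: a and ¬a both at 1.
All branches of the tableau close; one closing branch shown above.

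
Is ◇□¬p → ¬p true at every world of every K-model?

Invalid (countermodel exists)

Tableau for the negation ¬(◇□¬p → ¬p):
1. ¬(◇□¬p → ¬p), u
2. ◇□¬p, u
3. p, u
4. □¬p, v
Accessibility: uRv
The negation has an open branch (countermodel exists).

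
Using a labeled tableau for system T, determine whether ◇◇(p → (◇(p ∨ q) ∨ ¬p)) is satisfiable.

1. ◇◇(p → (◇(p ∨ q) ∨ ¬p)), u
2. ◇(p → (◇(p ∨ q) ∨ ¬p)), v
3. p → (◇(p ∨ q) ∨ ¬p), w
4. ◇(p ∨ q) ∨ ¬p, w
5. ¬p, w
Accessibility: uRu, uRv, vRv, vRw, wRw

Satisfiable (open branch found)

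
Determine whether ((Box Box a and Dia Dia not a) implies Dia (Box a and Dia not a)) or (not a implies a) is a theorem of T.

Yes, valid

Tableau for the negation not (((Box Box a and Dia Dia not a) implies Dia (Box a and Dia not a)) or (not a implies a)):
1. not (((Box Box a and Dia Dia not a) implies Dia (Box a and Dia not a)) or (not a implies a)), 0
2. not ((Box Box a and Dia Dia not a) implies Dia (Box a and Dia not a)), 0   [neg-or-rule on 1]
3. not (not a implies a), 0   [neg-or-rule on 1]
4. Box Box a and Dia Dia not a, 0   [neg-implies-rule on 2]
5. not Dia (Box a and Dia not a), 0   [neg-implies-rule on 2]
6. not a, 0   [neg-implies-rule on 3]
7. Box Box a, 0   [and-rule on 4]
8. Dia Dia not a, 0   [and-rule on 4]
9. not (Box a and Dia not a), 0   [neg-Dia-rule on 5 via 0R0]
10. Box a, 0   [Box-rule on 7 via 0R0]
11. a, 0   [Box-rule on 10 via 0R0]
Accessibility: 0R0
Branch closes: a and not a both at 0.
All branches of the negation close; one closing branch shown above.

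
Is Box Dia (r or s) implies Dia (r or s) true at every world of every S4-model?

Valid

Tableau for the negation not (Box Dia (r or s) implies Dia (r or s)):
1. not (Box Dia (r or s) implies Dia (r or s)), w0
2. Box Dia (r or s), w0
3. not Dia (r or s), w0
4. Dia (r or s), w0
5. not (r or s), w0
6. not r, w0
7. not s, w0
8. r or s, w1
9. Dia (r or s), w1
10. not (r or s), w1
11. not r, w1
12. not s, w1
13. s, w1
Accessibility: w0Rw0, w0Rw1, w1Rw1
Branch closes: s and not s both at w1.
All branches of the negation close; one closing branch shown above.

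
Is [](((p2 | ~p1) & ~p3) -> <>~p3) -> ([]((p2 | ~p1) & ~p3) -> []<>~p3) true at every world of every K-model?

Tableau for the negation ~([](((p2 | ~p1) & ~p3) -> <>~p3) -> ([]((p2 | ~p1) & ~p3) -> []<>~p3)):
1. ~([](((p2 | ~p1) & ~p3) -> <>~p3) -> ([]((p2 | ~p1) & ~p3) -> []<>~p3)), 0
2. [](((p2 | ~p1) & ~p3) -> <>~p3), 0
3. ~([]((p2 | ~p1) & ~p3) -> []<>~p3), 0
4. []((p2 | ~p1) & ~p3), 0
5. ~[]<>~p3, 0
6. ~<>~p3, 1
7. ((p2 | ~p1) & ~p3) -> <>~p3, 1
8. (p2 | ~p1) & ~p3, 1
9. p2 | ~p1, 1
10. ~p3, 1
11. <>~p3, 1
12. ~p1, 1
13. ~p3, 2
14. p3, 2
Accessibility: 0R1, 1R2
Branch closes: p3 and ~p3 both at 2.
Every branch of the negation's tableau closes; the branch above is one of them.

Valid in K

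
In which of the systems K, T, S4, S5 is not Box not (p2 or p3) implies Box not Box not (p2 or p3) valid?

S4-tableau for the negation not (not Box not (p2 or p3) implies Box not Box not (p2 or p3)):
1. not (not Box not (p2 or p3) implies Box not Box not (p2 or p3)), u
2. not Box not (p2 or p3), u   [neg-implies-rule on 1]
3. not Box not Box not (p2 or p3), u   [neg-implies-rule on 1]
4. p2 or p3, v   [neg-Box-rule on 2: fresh world v, uRv]
5. p3, v   [or-rule on 4 (branches; this branch)]
6. Box not (p2 or p3), w   [neg-Box-rule on 3: fresh world w, uRw]
7. not (p2 or p3), w   [Box-rule on 6 via wRw]
8. not p2, w   [neg-or-rule on 7]
9. not p3, w   [neg-or-rule on 7]
Accessibility: uRu, uRv, uRw, vRv, wRw
Complete open branch: countermodel on an S4-frame, so not valid in S4, nor in K, T (the same frame is also a K-frame and a T-frame).
S5-tableau for the negation not (not Box not (p2 or p3) implies Box not Box not (p2 or p3)):
1. not (not Box not (p2 or p3) implies Box not Box not (p2 or p3)), u
2. not Box not (p2 or p3), u   [neg-implies-rule on 1]
3. not Box not Box not (p2 or p3), u   [neg-implies-rule on 1]
4. p2 or p3, v   [neg-Box-rule on 2: fresh world v, uRv]
5. p3, v   [or-rule on 4 (branches; this branch)]
6. Box not (p2 or p3), w   [neg-Box-rule on 3: fresh world w, uRw]
7. not (p2 or p3), u   [Box-rule on 6 via wRu]
8. not p2, u   [neg-or-rule on 7]
9. not p3, u   [neg-or-rule on 7]
10. not (p2 or p3), v   [Box-rule on 6 via wRv]
11. not p2, v   [neg-or-rule on 10]
12. not p3, v   [neg-or-rule on 10]
Accessibility: uRu, uRv, uRw, vRu, vRv, vRw, wRu, wRv, wRw
Branch closes: p3 and not p3 both at v.
Every branch closes (one shown): valid in S5.

S5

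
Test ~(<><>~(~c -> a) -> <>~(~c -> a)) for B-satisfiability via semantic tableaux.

Satisfiable (open branch found)

1. ~(<><>~(~c -> a) -> <>~(~c -> a)), u
2. <><>~(~c -> a), u   [~->-rule on 1]
3. ~<>~(~c -> a), u   [~->-rule on 1]
4. ~c -> a, u   [~<>-rule on 3 via uRu]
5. a, u   [->-rule on 4 (branches; this branch)]
6. <>~(~c -> a), v   [<>-rule on 2: fresh world v, uRv]
7. ~c -> a, v   [~<>-rule on 3 via uRv]
8. a, v   [->-rule on 7 (branches; this branch)]
9. ~(~c -> a), w   [<>-rule on 6: fresh world w, vRw]
10. ~c, w   [~->-rule on 9]
11. ~a, w   [~->-rule on 9]
Accessibility: uRu, uRv, vRu, vRv, vRw, wRv, wRw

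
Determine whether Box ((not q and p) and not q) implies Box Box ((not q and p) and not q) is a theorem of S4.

Valid in S4

Tableau for the negation not (Box ((not q and p) and not q) implies Box Box ((not q and p) and not q)):
1. not (Box ((not q and p) and not q) implies Box Box ((not q and p) and not q)), w0
2. Box ((not q and p) and not q), w0
3. not Box Box ((not q and p) and not q), w0
4. (not q and p) and not q, w0
5. not q and p, w0
6. not q, w0
7. p, w0
8. not Box ((not q and p) and not q), w1
9. (not q and p) and not q, w1
10. not q and p, w1
11. not q, w1
12. p, w1
13. not ((not q and p) and not q), w2
14. (not q and p) and not q, w2
15. not q and p, w2
16. not q, w2
17. p, w2
18. not (not q and p), w2
19. not p, w2
Accessibility: w0Rw0, w0Rw1, w0Rw2, w1Rw1, w1Rw2, w2Rw2
Branch closes: p and not p both at w2.
All branches of the negation close; one closing branch shown above.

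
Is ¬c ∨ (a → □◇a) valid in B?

Tableau for the negation ¬(¬c ∨ (a → □◇a)):
1. ¬(¬c ∨ (a → □◇a)), w0
2. c, w0
3. ¬(a → □◇a), w0
4. a, w0
5. ¬□◇a, w0
6. ¬◇a, w1
7. ¬a, w0
Accessibility: w0Rw0, w0Rw1, w1Rw0, w1Rw1
Branch closes: a and ¬a both at w0.
All branches of the negation close; one closing branch shown above.

Valid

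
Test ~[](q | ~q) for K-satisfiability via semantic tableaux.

1. ~[](q | ~q), w0
2. ~(q | ~q), w1   [~[]-rule on 1: fresh world w1, w0Rw1]
3. ~q, w1   [~|-rule on 2]
4. q, w1   [~|-rule on 2]
Accessibility: w0Rw1
Branch closes: q and ~q both at w1.
Every branch closes; the branch above is one of them.

Unsatisfiable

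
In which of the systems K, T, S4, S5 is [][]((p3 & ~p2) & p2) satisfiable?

K-tableau for the formula:
1. [][]((p3 & ~p2) & p2), u
Complete open branch: satisfiable in K.
T-tableau for the formula:
1. [][]((p3 & ~p2) & p2), u
2. []((p3 & ~p2) & p2), u   [[]-rule on 1 via uRu]
3. (p3 & ~p2) & p2, u   [[]-rule on 2 via uRu]
4. p3 & ~p2, u   [&-rule on 3]
5. p2, u   [&-rule on 3]
6. p3, u   [&-rule on 4]
7. ~p2, u   [&-rule on 4]
Accessibility: uRu
Branch closes: p2 and ~p2 both at u.
Every branch closes (one shown): unsatisfiable in T, hence also in S4, S5 (every S4/S5-frame is a T-frame).

K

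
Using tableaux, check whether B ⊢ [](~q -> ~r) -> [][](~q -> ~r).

Tableau for the negation ~([](~q -> ~r) -> [][](~q -> ~r)):
1. ~([](~q -> ~r) -> [][](~q -> ~r)), u
2. [](~q -> ~r), u
3. ~[][](~q -> ~r), u
4. ~q -> ~r, u
5. ~r, u
6. ~[](~q -> ~r), v
7. ~q -> ~r, v
8. ~r, v
9. ~(~q -> ~r), w
10. ~q, w
11. r, w
Accessibility: uRu, uRv, vRu, vRv, vRw, wRv, wRw
The negation has an open branch (countermodel exists).

Invalid (countermodel exists)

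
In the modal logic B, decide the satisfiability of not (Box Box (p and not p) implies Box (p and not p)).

1. not (Box Box (p and not p) implies Box (p and not p)), 0
2. Box Box (p and not p), 0
3. not Box (p and not p), 0
4. Box (p and not p), 0
5. p and not p, 0
6. p, 0
7. not p, 0
Accessibility: 0R0
Branch closes: p and not p both at 0.
(One branch shown.) All branches close.

Unsatisfiable (every branch closes)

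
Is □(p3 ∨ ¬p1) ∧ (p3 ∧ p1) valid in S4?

Invalid (countermodel exists)

Tableau for the negation ¬(□(p3 ∨ ¬p1) ∧ (p3 ∧ p1)):
1. ¬(□(p3 ∨ ¬p1) ∧ (p3 ∧ p1)), 0
2. ¬(p3 ∧ p1), 0
3. ¬p1, 0
Accessibility: 0R0
The negation has an open branch (countermodel exists).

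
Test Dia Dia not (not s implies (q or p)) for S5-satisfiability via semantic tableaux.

Satisfiable

1. Dia Dia not (not s implies (q or p)), 0
2. Dia not (not s implies (q or p)), 1   [Dia-rule on 1: fresh world 1, 0R1]
3. not (not s implies (q or p)), 2   [Dia-rule on 2: fresh world 2, 1R2]
4. not s, 2   [neg-implies-rule on 3]
5. not (q or p), 2   [neg-implies-rule on 3]
6. not q, 2   [neg-or-rule on 5]
7. not p, 2   [neg-or-rule on 5]
Accessibility: 0R0, 0R1, 0R2, 1R0, 1R1, 1R2, 2R0, 2R1, 2R2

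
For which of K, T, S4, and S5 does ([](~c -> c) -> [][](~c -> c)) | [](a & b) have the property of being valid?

S4, S5

T-tableau for the negation ~(([](~c -> c) -> [][](~c -> c)) | [](a & b)):
1. ~(([](~c -> c) -> [][](~c -> c)) | [](a & b)), w0
2. ~([](~c -> c) -> [][](~c -> c)), w0   [~|-rule on 1]
3. ~[](a & b), w0   [~|-rule on 1]
4. [](~c -> c), w0   [~->-rule on 2]
5. ~[][](~c -> c), w0   [~->-rule on 2]
6. ~c -> c, w0   [[]-rule on 4 via w0Rw0]
7. c, w0   [->-rule on 6 (branches; this branch)]
8. ~(a & b), w1   [~[]-rule on 3: fresh world w1, w0Rw1]
9. ~c -> c, w1   [[]-rule on 4 via w0Rw1]
10. ~b, w1   [~&-rule on 8 (branches; this branch)]
11. c, w1   [->-rule on 9 (branches; this branch)]
12. ~[](~c -> c), w2   [~[]-rule on 5: fresh world w2, w0Rw2]
13. ~c -> c, w2   [[]-rule on 4 via w0Rw2]
14. c, w2   [->-rule on 13 (branches; this branch)]
15. ~(~c -> c), w3   [~[]-rule on 12: fresh world w3, w2Rw3]
16. ~c, w3   [~->-rule on 15]
Accessibility: w0Rw0, w0Rw1, w0Rw2, w1Rw1, w2Rw2, w2Rw3, w3Rw3
Complete open branch: countermodel on a T-frame, so not valid in T, nor in K (the same frame is also a K-frame).
S4-tableau for the negation ~(([](~c -> c) -> [][](~c -> c)) | [](a & b)):
1. ~(([](~c -> c) -> [][](~c -> c)) | [](a & b)), w0
2. ~([](~c -> c) -> [][](~c -> c)), w0   [~|-rule on 1]
3. ~[](a & b), w0   [~|-rule on 1]
4. [](~c -> c), w0   [~->-rule on 2]
5. ~[][](~c -> c), w0   [~->-rule on 2]
6. ~c -> c, w0   [[]-rule on 4 via w0Rw0]
7. c, w0   [->-rule on 6 (branches; this branch)]
8. ~(a & b), w1   [~[]-rule on 3: fresh world w1, w0Rw1]
9. ~c -> c, w1   [[]-rule on 4 via w0Rw1]
10. ~b, w1   [~&-rule on 8 (branches; this branch)]
11. c, w1   [->-rule on 9 (branches; this branch)]
12. ~[](~c -> c), w2   [~[]-rule on 5: fresh world w2, w0Rw2]
13. ~c -> c, w2   [[]-rule on 4 via w0Rw2]
14. c, w2   [->-rule on 13 (branches; this branch)]
15. ~(~c -> c), w3   [~[]-rule on 12: fresh world w3, w2Rw3]
16. ~c, w3   [~->-rule on 15]
17. ~c -> c, w3   [[]-rule on 4 via w0Rw3]
18. c, w3   [->-rule on 17 (branches; this branch)]
Accessibility: w0Rw0, w0Rw1, w0Rw2, w0Rw3, w1Rw1, w2Rw2, w2Rw3, w3Rw3
Branch closes: c and ~c both at w3.
Every branch closes (one shown): valid in S4, hence also in S5 (every theorem of S4 is a theorem of S5).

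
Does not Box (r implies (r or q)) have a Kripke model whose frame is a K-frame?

No, unsatisfiable

1. not Box (r implies (r or q)), u
2. not (r implies (r or q)), v
3. r, v
4. not (r or q), v
5. not r, v
6. not q, v
Accessibility: uRv
Branch closes: r and not r both at v.
(One branch shown.) All branches close.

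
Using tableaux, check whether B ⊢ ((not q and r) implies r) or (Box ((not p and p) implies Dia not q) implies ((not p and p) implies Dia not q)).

Yes, valid

Tableau for the negation not (((not q and r) implies r) or (Box ((not p and p) implies Dia not q) implies ((not p and p) implies Dia not q))):
1. not (((not q and r) implies r) or (Box ((not p and p) implies Dia not q) implies ((not p and p) implies Dia not q))), u
2. not ((not q and r) implies r), u
3. not (Box ((not p and p) implies Dia not q) implies ((not p and p) implies Dia not q)), u
4. not q and r, u
5. not r, u
6. Box ((not p and p) implies Dia not q), u
7. not ((not p and p) implies Dia not q), u
8. not q, u
9. r, u
Accessibility: uRu
Branch closes: r and not r both at u.
All branches of the negation close; one closing branch shown above.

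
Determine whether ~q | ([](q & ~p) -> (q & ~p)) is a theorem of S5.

Yes, valid

Tableau for the negation ~(~q | ([](q & ~p) -> (q & ~p))):
1. ~(~q | ([](q & ~p) -> (q & ~p))), w0
2. q, w0
3. ~([](q & ~p) -> (q & ~p)), w0
4. [](q & ~p), w0
5. ~(q & ~p), w0
6. q & ~p, w0
7. ~p, w0
8. p, w0
Accessibility: w0Rw0
Branch closes: p and ~p both at w0.
Every branch of the negation's tableau closes; the branch above is one of them.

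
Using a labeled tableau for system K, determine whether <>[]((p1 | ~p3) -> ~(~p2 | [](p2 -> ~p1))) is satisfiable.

1. <>[]((p1 | ~p3) -> ~(~p2 | [](p2 -> ~p1))), 0
2. []((p1 | ~p3) -> ~(~p2 | [](p2 -> ~p1))), 1
Accessibility: 0R1

Yes, satisfiable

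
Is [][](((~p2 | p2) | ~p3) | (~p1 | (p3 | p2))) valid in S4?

Tableau for the negation ~[][](((~p2 | p2) | ~p3) | (~p1 | (p3 | p2))):
1. ~[][](((~p2 | p2) | ~p3) | (~p1 | (p3 | p2))), 0
2. ~[](((~p2 | p2) | ~p3) | (~p1 | (p3 | p2))), 1   [~[]-rule on 1: fresh world 1, 0R1]
3. ~(((~p2 | p2) | ~p3) | (~p1 | (p3 | p2))), 2   [~[]-rule on 2: fresh world 2, 1R2]
4. ~((~p2 | p2) | ~p3), 2   [~|-rule on 3]
5. ~(~p1 | (p3 | p2)), 2   [~|-rule on 3]
6. ~(~p2 | p2), 2   [~|-rule on 4]
7. p3, 2   [~|-rule on 4]
8. p1, 2   [~|-rule on 5]
9. ~(p3 | p2), 2   [~|-rule on 5]
10. p2, 2   [~|-rule on 6]
11. ~p2, 2   [~|-rule on 6]
Accessibility: 0R0, 0R1, 0R2, 1R1, 1R2, 2R2
Branch closes: p2 and ~p2 both at 2.
Every branch of the negation's tableau closes; the branch above is one of them.

Valid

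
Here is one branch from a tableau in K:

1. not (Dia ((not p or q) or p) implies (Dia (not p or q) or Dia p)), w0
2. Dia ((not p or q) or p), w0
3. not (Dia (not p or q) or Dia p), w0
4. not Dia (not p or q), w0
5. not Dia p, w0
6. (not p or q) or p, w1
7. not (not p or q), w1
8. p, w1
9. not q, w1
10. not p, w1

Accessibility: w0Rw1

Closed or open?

Both p and not p appear at w1.

Closed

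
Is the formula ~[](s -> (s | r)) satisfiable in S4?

1. ~[](s -> (s | r)), u
2. ~(s -> (s | r)), v   [~[]-rule on 1: fresh world v, uRv]
3. s, v   [~->-rule on 2]
4. ~(s | r), v   [~->-rule on 2]
5. ~s, v   [~|-rule on 4]
6. ~r, v   [~|-rule on 4]
Accessibility: uRu, uRv, vRv
Branch closes: s and ~s both at v.
Every branch closes; the branch above is one of them.

No, unsatisfiable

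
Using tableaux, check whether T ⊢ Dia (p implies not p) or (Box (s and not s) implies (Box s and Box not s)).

Yes, valid

Tableau for the negation not (Dia (p implies not p) or (Box (s and not s) implies (Box s and Box not s))):
1. not (Dia (p implies not p) or (Box (s and not s) implies (Box s and Box not s))), u
2. not Dia (p implies not p), u
3. not (Box (s and not s) implies (Box s and Box not s)), u
4. Box (s and not s), u
5. not (Box s and Box not s), u
6. not (p implies not p), u
7. p, u
8. s and not s, u
9. s, u
10. not s, u
Accessibility: uRu
Branch closes: s and not s both at u.
Every branch of the negation's tableau closes; the branch above is one of them.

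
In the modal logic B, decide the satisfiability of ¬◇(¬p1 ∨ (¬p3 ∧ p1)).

1. ¬◇(¬p1 ∨ (¬p3 ∧ p1)), u
2. ¬(¬p1 ∨ (¬p3 ∧ p1)), u
3. p1, u
4. ¬(¬p3 ∧ p1), u
5. p3, u
Accessibility: uRu

Yes, satisfiable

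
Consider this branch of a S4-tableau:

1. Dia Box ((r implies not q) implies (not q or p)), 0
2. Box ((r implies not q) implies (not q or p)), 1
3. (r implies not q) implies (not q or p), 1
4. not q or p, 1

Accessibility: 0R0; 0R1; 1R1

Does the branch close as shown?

No world carries both an atom and its negation.

No, open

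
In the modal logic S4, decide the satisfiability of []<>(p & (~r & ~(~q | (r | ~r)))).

1. []<>(p & (~r & ~(~q | (r | ~r)))), 0
2. <>(p & (~r & ~(~q | (r | ~r)))), 0
3. p & (~r & ~(~q | (r | ~r))), 1
4. p, 1
5. ~r & ~(~q | (r | ~r)), 1
6. ~r, 1
7. ~(~q | (r | ~r)), 1
8. q, 1
9. ~(r | ~r), 1
10. r, 1
Accessibility: 0R0, 0R1, 1R1
Branch closes: r and ~r both at 1.
All branches of the tableau close; one closing branch shown above.

Unsatisfiable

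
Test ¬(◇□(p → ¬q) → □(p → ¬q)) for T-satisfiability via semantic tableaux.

Satisfiable (open branch found)

1. ¬(◇□(p → ¬q) → □(p → ¬q)), w0
2. ◇□(p → ¬q), w0
3. ¬□(p → ¬q), w0
4. □(p → ¬q), w1
5. p → ¬q, w1
6. ¬q, w1
7. ¬(p → ¬q), w2
8. p, w2
9. q, w2
Accessibility: w0Rw0, w0Rw1, w0Rw2, w1Rw1, w2Rw2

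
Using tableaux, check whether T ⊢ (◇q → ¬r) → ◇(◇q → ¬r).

Tableau for the negation ¬((◇q → ¬r) → ◇(◇q → ¬r)):
1. ¬((◇q → ¬r) → ◇(◇q → ¬r)), w0
2. ◇q → ¬r, w0
3. ¬◇(◇q → ¬r), w0
4. ¬(◇q → ¬r), w0
5. ◇q, w0
6. r, w0
7. ¬◇q, w0
8. ¬q, w0
9. q, w1
10. ¬(◇q → ¬r), w1
11. ◇q, w1
12. r, w1
13. ¬q, w1
Accessibility: w0Rw0, w0Rw1, w1Rw1
Branch closes: q and ¬q both at w1.
All branches of the negation close; one closing branch shown above.

Yes, valid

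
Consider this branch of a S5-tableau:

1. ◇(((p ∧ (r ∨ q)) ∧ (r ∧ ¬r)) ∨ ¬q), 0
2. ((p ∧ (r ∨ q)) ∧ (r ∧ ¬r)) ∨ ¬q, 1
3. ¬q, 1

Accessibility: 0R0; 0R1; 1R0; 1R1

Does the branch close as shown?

No world carries both an atom and its negation.

Open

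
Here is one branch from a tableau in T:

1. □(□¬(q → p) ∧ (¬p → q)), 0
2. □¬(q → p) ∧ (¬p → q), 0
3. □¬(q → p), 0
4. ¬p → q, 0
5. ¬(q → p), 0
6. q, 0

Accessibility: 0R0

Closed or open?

No world carries both an atom and its negation.

No, open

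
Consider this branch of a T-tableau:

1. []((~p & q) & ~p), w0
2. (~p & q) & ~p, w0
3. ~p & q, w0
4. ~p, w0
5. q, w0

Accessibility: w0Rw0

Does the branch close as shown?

No world carries both an atom and its negation.

No, open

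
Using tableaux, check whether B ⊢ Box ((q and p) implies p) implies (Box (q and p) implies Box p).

Valid in B

Tableau for the negation not (Box ((q and p) implies p) implies (Box (q and p) implies Box p)):
1. not (Box ((q and p) implies p) implies (Box (q and p) implies Box p)), w0
2. Box ((q and p) implies p), w0   [neg-implies-rule on 1]
3. not (Box (q and p) implies Box p), w0   [neg-implies-rule on 1]
4. Box (q and p), w0   [neg-implies-rule on 3]
5. not Box p, w0   [neg-implies-rule on 3]
6. (q and p) implies p, w0   [Box-rule on 2 via w0Rw0]
7. q and p, w0   [Box-rule on 4 via w0Rw0]
8. q, w0   [and-rule on 7]
9. p, w0   [and-rule on 7]
10. not p, w1   [neg-Box-rule on 5: fresh world w1, w0Rw1]
11. (q and p) implies p, w1   [Box-rule on 2 via w0Rw1]
12. q and p, w1   [Box-rule on 4 via w0Rw1]
13. q, w1   [and-rule on 12]
14. p, w1   [and-rule on 12]
Accessibility: w0Rw0, w0Rw1, w1Rw0, w1Rw1
Branch closes: p and not p both at w1.
Every branch of the negation's tableau closes; the branch above is one of them.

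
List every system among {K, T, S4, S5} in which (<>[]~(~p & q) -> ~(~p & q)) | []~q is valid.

S5

S4-tableau for the negation ~((<>[]~(~p & q) -> ~(~p & q)) | []~q):
1. ~((<>[]~(~p & q) -> ~(~p & q)) | []~q), 0
2. ~(<>[]~(~p & q) -> ~(~p & q)), 0
3. ~[]~q, 0
4. <>[]~(~p & q), 0
5. ~p & q, 0
6. ~p, 0
7. q, 0
8. q, 1
9. []~(~p & q), 2
10. ~(~p & q), 2
11. ~q, 2
Accessibility: 0R0, 0R1, 0R2, 1R1, 2R2
Complete open branch: countermodel on an S4-frame, so not valid in S4, nor in K, T (the same frame is also a K-frame and a T-frame).
S5-tableau for the negation ~((<>[]~(~p & q) -> ~(~p & q)) | []~q):
1. ~((<>[]~(~p & q) -> ~(~p & q)) | []~q), 0
2. ~(<>[]~(~p & q) -> ~(~p & q)), 0
3. ~[]~q, 0
4. <>[]~(~p & q), 0
5. ~p & q, 0
6. ~p, 0
7. q, 0
8. q, 1
9. []~(~p & q), 2
10. ~(~p & q), 0
11. ~(~p & q), 1
12. ~(~p & q), 2
13. ~q, 0
Accessibility: 0R0, 0R1, 0R2, 1R0, 1R1, 1R2, 2R0, 2R1, 2R2
Branch closes: q and ~q both at 0.
Every branch closes (one shown): valid in S5.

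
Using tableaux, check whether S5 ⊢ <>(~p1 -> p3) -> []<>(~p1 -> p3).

Valid in S5

Tableau for the negation ~(<>(~p1 -> p3) -> []<>(~p1 -> p3)):
1. ~(<>(~p1 -> p3) -> []<>(~p1 -> p3)), w0
2. <>(~p1 -> p3), w0
3. ~[]<>(~p1 -> p3), w0
4. ~p1 -> p3, w1
5. p3, w1
6. ~<>(~p1 -> p3), w2
7. ~(~p1 -> p3), w0
8. ~p1, w0
9. ~p3, w0
10. ~(~p1 -> p3), w1
11. ~p1, w1
12. ~p3, w1
Accessibility: w0Rw0, w0Rw1, w0Rw2, w1Rw0, w1Rw1, w1Rw2, w2Rw0, w2Rw1, w2Rw2
Branch closes: p3 and ~p3 both at w1.
Every branch of the negation's tableau closes; the branch above is one of them.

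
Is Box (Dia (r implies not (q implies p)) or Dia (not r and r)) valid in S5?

No, not valid

Tableau for the negation not Box (Dia (r implies not (q implies p)) or Dia (not r and r)):
1. not Box (Dia (r implies not (q implies p)) or Dia (not r and r)), u
2. not (Dia (r implies not (q implies p)) or Dia (not r and r)), v
3. not Dia (r implies not (q implies p)), v
4. not Dia (not r and r), v
5. not (r implies not (q implies p)), u
6. r, u
7. q implies p, u
8. not (r implies not (q implies p)), v
9. r, v
10. q implies p, v
11. not (not r and r), u
12. not (not r and r), v
13. p, u
14. p, v
Accessibility: uRu, uRv, vRu, vRv
The negation has an open branch (countermodel exists).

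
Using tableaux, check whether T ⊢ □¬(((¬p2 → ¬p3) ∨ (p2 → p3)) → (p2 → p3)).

Tableau for the negation ¬□¬(((¬p2 → ¬p3) ∨ (p2 → p3)) → (p2 → p3)):
1. ¬□¬(((¬p2 → ¬p3) ∨ (p2 → p3)) → (p2 → p3)), u
2. ((¬p2 → ¬p3) ∨ (p2 → p3)) → (p2 → p3), v
3. p2 → p3, v
4. p3, v
Accessibility: uRu, uRv, vRv
The negation has an open branch (countermodel exists).

Not valid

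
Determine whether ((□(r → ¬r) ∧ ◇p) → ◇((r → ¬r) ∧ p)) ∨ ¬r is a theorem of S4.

Valid in S4

Tableau for the negation ¬(((□(r → ¬r) ∧ ◇p) → ◇((r → ¬r) ∧ p)) ∨ ¬r):
1. ¬(((□(r → ¬r) ∧ ◇p) → ◇((r → ¬r) ∧ p)) ∨ ¬r), w0
2. ¬((□(r → ¬r) ∧ ◇p) → ◇((r → ¬r) ∧ p)), w0   [¬∨-rule on 1]
3. r, w0   [¬∨-rule on 1]
4. □(r → ¬r) ∧ ◇p, w0   [¬→-rule on 2]
5. ¬◇((r → ¬r) ∧ p), w0   [¬→-rule on 2]
6. □(r → ¬r), w0   [∧-rule on 4]
7. ◇p, w0   [∧-rule on 4]
8. ¬((r → ¬r) ∧ p), w0   [¬◇-rule on 5 via w0Rw0]
9. r → ¬r, w0   [□-rule on 6 via w0Rw0]
10. ¬(r → ¬r), w0   [¬∧-rule on 8 (branches; this branch)]
11. ¬r, w0   [→-rule on 9 (branches; this branch)]
Accessibility: w0Rw0
Branch closes: r and ¬r both at w0.
Every branch of the negation's tableau closes; the branch above is one of them.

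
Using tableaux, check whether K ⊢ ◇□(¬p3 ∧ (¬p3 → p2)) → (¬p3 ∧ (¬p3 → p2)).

Tableau for the negation ¬(◇□(¬p3 ∧ (¬p3 → p2)) → (¬p3 ∧ (¬p3 → p2))):
1. ¬(◇□(¬p3 ∧ (¬p3 → p2)) → (¬p3 ∧ (¬p3 → p2))), 0
2. ◇□(¬p3 ∧ (¬p3 → p2)), 0   [¬→-rule on 1]
3. ¬(¬p3 ∧ (¬p3 → p2)), 0   [¬→-rule on 1]
4. ¬(¬p3 → p2), 0   [¬∧-rule on 3 (branches; this branch)]
5. ¬p3, 0   [¬→-rule on 4]
6. ¬p2, 0   [¬→-rule on 4]
7. □(¬p3 ∧ (¬p3 → p2)), 1   [◇-rule on 2: fresh world 1, 0R1]
Accessibility: 0R1
The negation has an open branch (countermodel exists).

No, not valid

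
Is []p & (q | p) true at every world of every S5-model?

Not valid

Tableau for the negation ~([]p & (q | p)):
1. ~([]p & (q | p)), w0
2. ~(q | p), w0   [~&-rule on 1 (branches; this branch)]
3. ~q, w0   [~|-rule on 2]
4. ~p, w0   [~|-rule on 2]
Accessibility: w0Rw0
The negation has an open branch (countermodel exists).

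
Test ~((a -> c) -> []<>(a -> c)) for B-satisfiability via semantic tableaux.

1. ~((a -> c) -> []<>(a -> c)), u
2. a -> c, u
3. ~[]<>(a -> c), u
4. c, u
5. ~<>(a -> c), v
6. ~(a -> c), u
7. a, u
8. ~c, u
Accessibility: uRu, uRv, vRu, vRv
Branch closes: c and ~c both at u.
(One branch shown.) All branches close.

Unsatisfiable (every branch closes)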